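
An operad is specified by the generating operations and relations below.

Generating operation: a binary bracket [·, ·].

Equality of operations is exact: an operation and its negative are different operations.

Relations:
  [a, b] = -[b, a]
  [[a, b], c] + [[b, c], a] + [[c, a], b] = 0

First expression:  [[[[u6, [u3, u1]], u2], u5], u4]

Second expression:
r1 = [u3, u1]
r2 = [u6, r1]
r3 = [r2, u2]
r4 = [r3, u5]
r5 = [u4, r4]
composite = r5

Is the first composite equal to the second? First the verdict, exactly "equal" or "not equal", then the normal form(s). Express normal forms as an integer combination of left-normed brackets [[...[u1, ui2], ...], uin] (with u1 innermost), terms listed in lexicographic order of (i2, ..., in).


not equal: they reduce to [[[[[u1, u3], u6], u2], u5], u4] and -[[[[[u1, u3], u6], u2], u5], u4]

Reducing the first expression gives [[[[[u1, u3], u6], u2], u5], u4]
Reducing the second expression gives -[[[[[u1, u3], u6], u2], u5], u4]
Distinct normal forms: not equal.


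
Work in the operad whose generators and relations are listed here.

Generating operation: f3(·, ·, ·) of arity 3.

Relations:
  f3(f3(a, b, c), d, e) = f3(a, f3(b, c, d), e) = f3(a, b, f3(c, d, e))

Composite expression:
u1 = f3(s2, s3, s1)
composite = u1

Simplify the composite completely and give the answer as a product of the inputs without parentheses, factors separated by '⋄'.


s2 ⋄ s3 ⋄ s1

All parenthesizations of f3 agree; list the s-inputs left to right.
f3(s2, s3, s1) unparenthesizes to s2 ⋄ s3 ⋄ s1


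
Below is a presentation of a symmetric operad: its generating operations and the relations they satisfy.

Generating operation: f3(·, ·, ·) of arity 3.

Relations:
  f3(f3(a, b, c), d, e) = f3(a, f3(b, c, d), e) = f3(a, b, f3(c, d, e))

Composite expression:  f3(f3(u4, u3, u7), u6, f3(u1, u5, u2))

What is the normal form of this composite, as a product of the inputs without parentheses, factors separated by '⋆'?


The f3-tree's shape is irrelevant; the u-reading-order decides.
f3(u4, u3, u7) linearizes to u4 ⋆ u3 ⋆ u7
f3(u1, u5, u2) linearizes to u1 ⋆ u5 ⋆ u2
f3(f3(u4, u3, u7), u6, f3(u1, u5, u2)) linearizes to u4 ⋆ u3 ⋆ u7 ⋆ u6 ⋆ u1 ⋆ u5 ⋆ u2

u4 ⋆ u3 ⋆ u7 ⋆ u6 ⋆ u1 ⋆ u5 ⋆ u2


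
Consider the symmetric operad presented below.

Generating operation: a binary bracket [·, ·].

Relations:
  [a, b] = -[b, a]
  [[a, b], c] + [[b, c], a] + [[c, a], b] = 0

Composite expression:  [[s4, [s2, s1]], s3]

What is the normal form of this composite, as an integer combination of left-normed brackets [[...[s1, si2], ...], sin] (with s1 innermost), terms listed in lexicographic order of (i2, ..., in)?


[[[s1, s2], s4], s3]

Left-normed coefficients sit on the s1-initial expansion words.
Composite bracket: [[s4, [s2, s1]], s3]
Full expansion: 8 signed words from ab - ba (2^3 = 8).
Coefficients come from the s1-initial words:
  sign of s1s2s4s3 is +1, so it contributes +[[[s1, s2], s4], s3]


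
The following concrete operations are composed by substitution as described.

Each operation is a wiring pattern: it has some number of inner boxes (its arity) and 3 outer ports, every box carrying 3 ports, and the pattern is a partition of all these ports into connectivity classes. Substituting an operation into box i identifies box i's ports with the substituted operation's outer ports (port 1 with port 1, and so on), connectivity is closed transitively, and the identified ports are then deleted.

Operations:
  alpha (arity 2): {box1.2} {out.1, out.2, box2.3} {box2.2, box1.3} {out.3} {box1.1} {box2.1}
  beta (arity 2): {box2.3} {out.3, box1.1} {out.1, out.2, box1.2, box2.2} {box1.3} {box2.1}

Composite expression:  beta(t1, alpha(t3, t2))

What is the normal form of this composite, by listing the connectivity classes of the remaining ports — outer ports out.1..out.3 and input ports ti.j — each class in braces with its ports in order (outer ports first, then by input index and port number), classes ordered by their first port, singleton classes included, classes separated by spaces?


Two ports join when wires chain via beta-identified ports.
the subtree at alpha composes to {out.1, out.2, t2.3} {out.3} {t2.1} {t2.2, t3.3} {t3.1} {t3.2} on (t3, t2); out.j = own outer ports
the subtree at beta composes to {out.1, out.2, t1.2, t2.3} {out.3, t1.1} {t1.3} {t2.1} {t2.2, t3.3} {t3.1} {t3.2} on (t1, t3, t2); out.j = own outer ports

{out.1, out.2, t1.2, t2.3} {out.3, t1.1} {t1.3} {t2.1} {t2.2, t3.3} {t3.1} {t3.2}


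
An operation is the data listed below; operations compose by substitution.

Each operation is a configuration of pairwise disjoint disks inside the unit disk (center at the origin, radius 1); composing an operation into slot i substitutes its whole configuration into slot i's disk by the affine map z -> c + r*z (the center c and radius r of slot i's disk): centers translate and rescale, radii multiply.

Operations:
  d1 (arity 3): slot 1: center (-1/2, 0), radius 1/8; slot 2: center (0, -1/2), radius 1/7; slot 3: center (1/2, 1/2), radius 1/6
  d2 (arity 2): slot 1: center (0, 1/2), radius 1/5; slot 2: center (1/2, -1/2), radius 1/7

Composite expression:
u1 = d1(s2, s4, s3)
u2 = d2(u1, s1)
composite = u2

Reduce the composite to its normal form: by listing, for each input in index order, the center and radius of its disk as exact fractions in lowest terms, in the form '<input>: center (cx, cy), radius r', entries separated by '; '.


Only the slot chain above each s matters under d2; compose those maps.
input s2: composing its 2 substitution steps yields center (-1/10, 1/2), radius 1/40
input s4: composing its 2 substitution steps yields center (0, 2/5), radius 1/35
input s3: composing its 2 substitution steps yields center (1/10, 3/5), radius 1/30
input s1: composing its 1 substitution step yields center (1/2, -1/2), radius 1/7

s1: center (1/2, -1/2), radius 1/7; s2: center (-1/10, 1/2), radius 1/40; s3: center (1/10, 3/5), radius 1/30; s4: center (0, 2/5), radius 1/35


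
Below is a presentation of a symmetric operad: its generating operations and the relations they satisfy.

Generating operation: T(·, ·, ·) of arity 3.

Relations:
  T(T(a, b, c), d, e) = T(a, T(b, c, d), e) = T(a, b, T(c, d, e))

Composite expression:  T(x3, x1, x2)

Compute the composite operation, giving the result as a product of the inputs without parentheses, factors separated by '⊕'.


x3 ⊕ x1 ⊕ x2

Every regrouping of T is equal, so read the x-inputs in written order.
T(x3, x1, x2) spells out as x3 ⊕ x1 ⊕ x2


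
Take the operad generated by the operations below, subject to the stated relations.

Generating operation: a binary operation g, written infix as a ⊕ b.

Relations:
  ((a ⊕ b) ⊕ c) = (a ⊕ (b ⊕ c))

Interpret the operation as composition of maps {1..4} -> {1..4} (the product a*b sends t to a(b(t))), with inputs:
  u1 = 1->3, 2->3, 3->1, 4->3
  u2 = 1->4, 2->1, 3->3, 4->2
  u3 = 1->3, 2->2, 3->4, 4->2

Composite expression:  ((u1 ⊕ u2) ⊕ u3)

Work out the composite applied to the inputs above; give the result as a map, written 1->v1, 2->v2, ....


1->1, 2->3, 3->3, 4->3

(u1 ⊕ u2) = 1->3, 2->3, 3->1, 4->3
((u1 ⊕ u2) ⊕ u3) = 1->1, 2->3, 3->3, 4->3


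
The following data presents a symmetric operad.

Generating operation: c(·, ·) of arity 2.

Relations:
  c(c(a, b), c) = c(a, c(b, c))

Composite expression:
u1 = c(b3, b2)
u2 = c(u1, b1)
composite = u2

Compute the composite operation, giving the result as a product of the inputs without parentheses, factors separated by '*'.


b3 * b2 * b1

Key point: c is associative — brackets drop, the b-order remains.
c(b3, b2) flattens to b3 * b2
c(c(b3, b2), b1) flattens to b3 * b2 * b1


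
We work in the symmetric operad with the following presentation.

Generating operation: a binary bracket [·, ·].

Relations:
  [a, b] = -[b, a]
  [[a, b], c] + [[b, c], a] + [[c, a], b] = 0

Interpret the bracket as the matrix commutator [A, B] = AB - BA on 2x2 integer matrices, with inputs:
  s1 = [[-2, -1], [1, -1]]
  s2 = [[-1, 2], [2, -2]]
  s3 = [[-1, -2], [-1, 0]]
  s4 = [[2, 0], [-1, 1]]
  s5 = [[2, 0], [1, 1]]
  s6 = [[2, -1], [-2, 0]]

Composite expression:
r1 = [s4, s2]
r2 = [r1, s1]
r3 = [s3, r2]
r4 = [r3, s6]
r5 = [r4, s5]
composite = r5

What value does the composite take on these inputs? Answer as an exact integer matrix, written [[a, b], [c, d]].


[[4, -4], [-8, -4]]

[s4, s2] = [[2, 2], [-3, -2]]
[[s4, s2], s1] = [[-1, -2], [-1, 1]]
[s3, [[s4, s2], s1]] = [[0, -2], [1, 0]]
[[s3, [[s4, s2], s1]], s6] = [[5, 4], [2, -5]]
[[[s3, [[s4, s2], s1]], s6], s5] = [[4, -4], [-8, -4]]


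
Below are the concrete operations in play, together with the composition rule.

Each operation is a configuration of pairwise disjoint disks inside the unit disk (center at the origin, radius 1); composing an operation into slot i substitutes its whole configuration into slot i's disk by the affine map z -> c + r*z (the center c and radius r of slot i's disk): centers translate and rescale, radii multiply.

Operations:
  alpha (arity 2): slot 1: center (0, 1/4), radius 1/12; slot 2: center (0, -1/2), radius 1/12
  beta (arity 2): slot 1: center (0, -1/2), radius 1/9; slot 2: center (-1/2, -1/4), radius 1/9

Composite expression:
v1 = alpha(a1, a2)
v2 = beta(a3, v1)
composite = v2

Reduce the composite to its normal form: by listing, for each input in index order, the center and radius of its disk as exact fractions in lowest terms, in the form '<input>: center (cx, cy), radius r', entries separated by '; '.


Below beta, radii multiply path by path; the a-disk centers shift.
tracing a3 down its 1-map path: center (0, -1/2), radius 1/9
tracing a1 down its 2-map path: center (-1/2, -2/9), radius 1/108
tracing a2 down its 2-map path: center (-1/2, -11/36), radius 1/108

a1: center (-1/2, -2/9), radius 1/108; a2: center (-1/2, -11/36), radius 1/108; a3: center (0, -1/2), radius 1/9


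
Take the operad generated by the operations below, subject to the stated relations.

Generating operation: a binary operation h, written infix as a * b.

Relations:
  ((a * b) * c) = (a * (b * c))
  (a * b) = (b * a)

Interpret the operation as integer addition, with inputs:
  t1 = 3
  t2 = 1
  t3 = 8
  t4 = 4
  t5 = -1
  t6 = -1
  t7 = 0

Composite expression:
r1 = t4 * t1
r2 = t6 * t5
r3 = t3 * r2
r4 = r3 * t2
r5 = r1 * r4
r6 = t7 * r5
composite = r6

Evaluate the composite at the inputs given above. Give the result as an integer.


14


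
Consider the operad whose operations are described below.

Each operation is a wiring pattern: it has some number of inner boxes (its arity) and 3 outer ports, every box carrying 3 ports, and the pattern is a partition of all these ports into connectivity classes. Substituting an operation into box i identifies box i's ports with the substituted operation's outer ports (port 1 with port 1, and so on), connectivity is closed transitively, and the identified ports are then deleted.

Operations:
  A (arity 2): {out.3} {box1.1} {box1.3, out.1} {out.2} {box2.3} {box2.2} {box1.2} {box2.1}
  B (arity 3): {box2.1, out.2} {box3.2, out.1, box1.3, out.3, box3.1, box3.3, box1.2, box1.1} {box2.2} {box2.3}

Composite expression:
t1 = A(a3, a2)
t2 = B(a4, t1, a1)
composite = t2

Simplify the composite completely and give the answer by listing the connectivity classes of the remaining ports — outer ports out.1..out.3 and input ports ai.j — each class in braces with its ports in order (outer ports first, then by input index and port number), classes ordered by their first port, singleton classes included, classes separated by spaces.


Reachability decides: close wires over B-identified ports.
after A, the pattern on (a3, a2) reads {out.1, a3.3} {out.2} {out.3} {a2.1} {a2.2} {a2.3} {a3.1} {a3.2} (out.j = its outer ports)
after B, the pattern on (a4, a3, a2, a1) reads {out.1, out.3, a1.1, a1.2, a1.3, a4.1, a4.2, a4.3} {out.2, a3.3} {a2.1} {a2.2} {a2.3} {a3.1} {a3.2} (out.j = its outer ports)

{out.1, out.3, a1.1, a1.2, a1.3, a4.1, a4.2, a4.3} {out.2, a3.3} {a2.1} {a2.2} {a2.3} {a3.1} {a3.2}


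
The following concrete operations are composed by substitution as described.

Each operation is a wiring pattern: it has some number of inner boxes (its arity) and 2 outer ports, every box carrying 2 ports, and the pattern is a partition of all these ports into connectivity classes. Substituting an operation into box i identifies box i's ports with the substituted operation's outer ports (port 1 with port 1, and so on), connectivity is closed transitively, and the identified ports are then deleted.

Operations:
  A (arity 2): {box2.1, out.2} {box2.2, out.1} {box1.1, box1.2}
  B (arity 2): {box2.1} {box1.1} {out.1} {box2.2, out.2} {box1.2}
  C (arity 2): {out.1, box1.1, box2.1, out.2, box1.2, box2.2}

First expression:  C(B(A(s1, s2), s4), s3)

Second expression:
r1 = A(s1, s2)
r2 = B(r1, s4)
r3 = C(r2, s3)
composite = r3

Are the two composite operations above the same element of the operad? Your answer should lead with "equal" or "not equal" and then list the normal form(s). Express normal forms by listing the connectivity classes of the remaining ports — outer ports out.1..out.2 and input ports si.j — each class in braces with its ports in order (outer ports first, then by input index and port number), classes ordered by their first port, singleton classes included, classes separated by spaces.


equal: each reduces to {out.1, out.2, s3.1, s3.2, s4.2} {s1.1, s1.2} {s2.1} {s2.2} {s4.1}

The first expression reduces to {out.1, out.2, s3.1, s3.2, s4.2} {s1.1, s1.2} {s2.1} {s2.2} {s4.1}
The second expression reduces to {out.1, out.2, s3.1, s3.2, s4.2} {s1.1, s1.2} {s2.1} {s2.2} {s4.1}
Identical normal forms: equal.


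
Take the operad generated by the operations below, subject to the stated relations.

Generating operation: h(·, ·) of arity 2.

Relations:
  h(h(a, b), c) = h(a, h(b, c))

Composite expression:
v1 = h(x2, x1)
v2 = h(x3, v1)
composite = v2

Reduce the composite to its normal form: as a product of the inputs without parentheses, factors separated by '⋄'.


The h-tree's shape is irrelevant; the x-reading-order decides.
h(x2, x1) reduces to x2 ⋄ x1
h(x3, h(x2, x1)) reduces to x3 ⋄ x2 ⋄ x1

x3 ⋄ x2 ⋄ x1


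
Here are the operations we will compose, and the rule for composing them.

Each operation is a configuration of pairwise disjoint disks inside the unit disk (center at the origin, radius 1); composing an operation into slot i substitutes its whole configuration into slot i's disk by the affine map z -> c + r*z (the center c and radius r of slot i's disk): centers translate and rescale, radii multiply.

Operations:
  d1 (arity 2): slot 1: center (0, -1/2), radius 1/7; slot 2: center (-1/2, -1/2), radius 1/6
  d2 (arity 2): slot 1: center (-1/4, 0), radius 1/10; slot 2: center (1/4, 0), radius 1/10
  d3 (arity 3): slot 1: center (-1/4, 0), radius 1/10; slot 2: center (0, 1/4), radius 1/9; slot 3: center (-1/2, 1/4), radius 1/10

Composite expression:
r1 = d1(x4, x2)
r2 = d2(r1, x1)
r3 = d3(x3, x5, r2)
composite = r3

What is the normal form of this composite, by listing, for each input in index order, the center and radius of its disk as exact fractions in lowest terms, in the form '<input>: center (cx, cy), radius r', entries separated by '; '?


Each x-disk chains the slot maps above it in d3; radii multiply.
tracing x3 down its 1-map path: center (-1/4, 0), radius 1/10
tracing x5 down its 1-map path: center (0, 1/4), radius 1/9
tracing x4 down its 3-map path: center (-21/40, 49/200), radius 1/700
tracing x2 down its 3-map path: center (-53/100, 49/200), radius 1/600
tracing x1 down its 2-map path: center (-19/40, 1/4), radius 1/100

x1: center (-19/40, 1/4), radius 1/100; x2: center (-53/100, 49/200), radius 1/600; x3: center (-1/4, 0), radius 1/10; x4: center (-21/40, 49/200), radius 1/700; x5: center (0, 1/4), radius 1/9


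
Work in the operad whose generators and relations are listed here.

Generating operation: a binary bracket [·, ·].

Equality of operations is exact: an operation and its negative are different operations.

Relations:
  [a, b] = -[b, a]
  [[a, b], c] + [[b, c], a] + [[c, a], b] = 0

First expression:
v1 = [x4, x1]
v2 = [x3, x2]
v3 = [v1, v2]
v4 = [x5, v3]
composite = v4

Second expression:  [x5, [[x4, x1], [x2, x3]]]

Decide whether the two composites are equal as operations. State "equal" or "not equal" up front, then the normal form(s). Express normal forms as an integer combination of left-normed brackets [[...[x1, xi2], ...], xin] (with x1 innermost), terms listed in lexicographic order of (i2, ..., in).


not equal; first: -[[[[x1, x4], x2], x3], x5] + [[[[x1, x4], x3], x2], x5]; second: [[[[x1, x4], x2], x3], x5] - [[[[x1, x4], x3], x2], x5]

In normal form, the first expression is -[[[[x1, x4], x2], x3], x5] + [[[[x1, x4], x3], x2], x5]
In normal form, the second expression is [[[[x1, x4], x2], x3], x5] - [[[[x1, x4], x3], x2], x5]
Different reductions; not equal.


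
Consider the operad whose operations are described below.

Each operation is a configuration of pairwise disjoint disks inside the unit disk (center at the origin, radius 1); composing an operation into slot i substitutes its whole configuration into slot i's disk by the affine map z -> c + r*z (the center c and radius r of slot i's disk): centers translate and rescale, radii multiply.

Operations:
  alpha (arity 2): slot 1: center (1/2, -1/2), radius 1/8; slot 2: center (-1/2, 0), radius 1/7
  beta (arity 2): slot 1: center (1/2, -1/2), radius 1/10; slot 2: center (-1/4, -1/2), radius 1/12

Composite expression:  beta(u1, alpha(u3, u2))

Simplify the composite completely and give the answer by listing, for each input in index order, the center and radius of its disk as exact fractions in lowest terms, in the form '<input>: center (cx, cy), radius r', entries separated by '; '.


u1: center (1/2, -1/2), radius 1/10; u2: center (-7/24, -1/2), radius 1/84; u3: center (-5/24, -13/24), radius 1/96


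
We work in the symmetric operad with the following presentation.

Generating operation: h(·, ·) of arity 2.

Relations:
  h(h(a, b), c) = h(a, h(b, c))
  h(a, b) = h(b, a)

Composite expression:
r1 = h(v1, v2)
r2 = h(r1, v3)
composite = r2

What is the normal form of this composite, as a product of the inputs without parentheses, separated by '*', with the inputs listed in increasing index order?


v1 * v2 * v3

Reordering under h is free, so list the v-inputs canonically.
h(v1, v2) flattens to v1 * v2
h(h(v1, v2), v3) flattens to v1 * v2 * v3
putting the inputs in ascending order: v1 * v2 * v3


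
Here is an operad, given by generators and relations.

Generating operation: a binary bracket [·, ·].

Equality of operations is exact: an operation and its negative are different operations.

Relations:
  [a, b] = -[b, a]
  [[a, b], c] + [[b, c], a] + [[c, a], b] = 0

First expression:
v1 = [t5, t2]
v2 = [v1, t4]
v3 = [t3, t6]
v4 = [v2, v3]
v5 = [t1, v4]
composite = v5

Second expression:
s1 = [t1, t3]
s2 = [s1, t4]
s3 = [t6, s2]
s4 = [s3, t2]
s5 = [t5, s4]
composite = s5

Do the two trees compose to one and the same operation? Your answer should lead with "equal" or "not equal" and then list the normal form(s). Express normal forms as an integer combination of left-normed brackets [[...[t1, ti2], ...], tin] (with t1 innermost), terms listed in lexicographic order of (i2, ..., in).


not equal; the first gives -[[[[[t1, t2], t5], t4], t3], t6] + [[[[[t1, t2], t5], t4], t6], t3] + [[[[[t1, t3], t6], t2], t5], t4] - [[[[[t1, t3], t6], t4], t2], t5] + [[[[[t1, t3], t6], t4], t5], t2] - [[[[[t1, t3], t6], t5], t2], t4] + [[[[[t1, t4], t2], t5], t3], t6] - [[[[[t1, t4], t2], t5], t6], t3] - [[[[[t1, t4], t5], t2], t3], t6] + [[[[[t1, t4], t5], t2], t6], t3] + [[[[[t1, t5], t2], t4], t3], t6] - [[[[[t1, t5], t2], t4], t6], t3] - [[[[[t1, t6], t3], t2], t5], t4] + [[[[[t1, t6], t3], t4], t2], t5] - [[[[[t1, t6], t3], t4], t5], t2] + [[[[[t1, t6], t3], t5], t2], t4] and the second [[[[[t1, t3], t4], t6], t2], t5]


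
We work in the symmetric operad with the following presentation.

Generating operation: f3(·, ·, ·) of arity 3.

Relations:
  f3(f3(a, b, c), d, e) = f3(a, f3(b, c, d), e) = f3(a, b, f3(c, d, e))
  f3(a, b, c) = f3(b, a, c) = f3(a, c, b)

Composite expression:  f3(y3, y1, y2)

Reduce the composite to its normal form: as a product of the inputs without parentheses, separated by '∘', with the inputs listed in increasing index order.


y1 ∘ y2 ∘ y3


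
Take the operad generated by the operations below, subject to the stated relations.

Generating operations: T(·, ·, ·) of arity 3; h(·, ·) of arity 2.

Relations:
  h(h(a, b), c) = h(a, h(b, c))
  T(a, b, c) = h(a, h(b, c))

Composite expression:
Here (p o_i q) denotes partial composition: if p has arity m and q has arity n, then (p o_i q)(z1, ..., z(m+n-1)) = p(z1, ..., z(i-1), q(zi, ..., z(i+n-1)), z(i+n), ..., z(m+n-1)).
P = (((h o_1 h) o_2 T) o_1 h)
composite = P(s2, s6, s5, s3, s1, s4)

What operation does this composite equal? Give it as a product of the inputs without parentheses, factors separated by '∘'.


s2 ∘ s6 ∘ s5 ∘ s3 ∘ s1 ∘ s4


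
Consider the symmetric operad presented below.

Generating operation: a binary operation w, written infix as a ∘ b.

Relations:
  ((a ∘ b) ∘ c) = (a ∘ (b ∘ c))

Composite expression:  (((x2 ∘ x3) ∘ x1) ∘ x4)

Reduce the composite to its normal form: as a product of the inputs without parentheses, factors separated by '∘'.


Every regrouping of w is equal, so read the x-inputs in written order.
(x2 ∘ x3) linearizes to x2 ∘ x3
((x2 ∘ x3) ∘ x1) linearizes to x2 ∘ x3 ∘ x1
(((x2 ∘ x3) ∘ x1) ∘ x4) linearizes to x2 ∘ x3 ∘ x1 ∘ x4

x2 ∘ x3 ∘ x1 ∘ x4


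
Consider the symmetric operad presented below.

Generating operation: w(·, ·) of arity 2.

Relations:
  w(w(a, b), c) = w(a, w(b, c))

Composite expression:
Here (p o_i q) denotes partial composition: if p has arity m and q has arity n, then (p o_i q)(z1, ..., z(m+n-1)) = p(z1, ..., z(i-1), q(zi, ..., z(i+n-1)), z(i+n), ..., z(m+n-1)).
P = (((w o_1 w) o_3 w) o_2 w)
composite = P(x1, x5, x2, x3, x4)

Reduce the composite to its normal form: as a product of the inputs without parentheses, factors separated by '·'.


Key point: w is associative — brackets drop, the x-order remains.
w(x5, x2) spells out as x5 · x2
w(x1, w(x5, x2)) spells out as x1 · x5 · x2
w(x3, x4) spells out as x3 · x4
w(w(x1, w(x5, x2)), w(x3, x4)) spells out as x1 · x5 · x2 · x3 · x4

x1 · x5 · x2 · x3 · x4


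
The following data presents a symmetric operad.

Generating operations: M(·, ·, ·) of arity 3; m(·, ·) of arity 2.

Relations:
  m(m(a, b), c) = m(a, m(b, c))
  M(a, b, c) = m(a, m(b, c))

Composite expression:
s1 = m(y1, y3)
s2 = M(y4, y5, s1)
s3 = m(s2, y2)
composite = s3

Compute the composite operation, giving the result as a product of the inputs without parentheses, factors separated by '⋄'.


y4 ⋄ y5 ⋄ y1 ⋄ y3 ⋄ y2

Every regrouping of m is equal, so read the y-inputs in written order.
m(y1, y3) linearizes to y1 ⋄ y3
M(y4, y5, m(y1, y3)) linearizes to y4 ⋄ y5 ⋄ y1 ⋄ y3
m(M(y4, y5, m(y1, y3)), y2) linearizes to y4 ⋄ y5 ⋄ y1 ⋄ y3 ⋄ y2


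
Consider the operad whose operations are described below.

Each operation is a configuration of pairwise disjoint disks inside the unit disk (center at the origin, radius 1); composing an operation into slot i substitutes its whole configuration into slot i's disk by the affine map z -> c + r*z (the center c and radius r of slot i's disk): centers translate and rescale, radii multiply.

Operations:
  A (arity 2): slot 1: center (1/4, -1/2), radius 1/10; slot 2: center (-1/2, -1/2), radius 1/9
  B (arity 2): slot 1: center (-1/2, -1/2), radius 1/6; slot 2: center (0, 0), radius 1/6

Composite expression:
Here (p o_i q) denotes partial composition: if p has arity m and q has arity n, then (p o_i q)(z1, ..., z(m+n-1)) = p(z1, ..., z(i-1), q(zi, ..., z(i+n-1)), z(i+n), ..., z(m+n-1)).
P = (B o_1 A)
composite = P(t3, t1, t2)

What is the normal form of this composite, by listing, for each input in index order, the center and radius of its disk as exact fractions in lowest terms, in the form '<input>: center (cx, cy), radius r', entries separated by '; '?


Nesting under B composes maps z -> c + r*z down each t-path.
input t3: applying the 2 nested substitutions gives center (-11/24, -7/12), radius 1/60
input t1: applying the 2 nested substitutions gives center (-7/12, -7/12), radius 1/54
input t2: applying the 1 nested substitution gives center (0, 0), radius 1/6

t1: center (-7/12, -7/12), radius 1/54; t2: center (0, 0), radius 1/6; t3: center (-11/24, -7/12), radius 1/60


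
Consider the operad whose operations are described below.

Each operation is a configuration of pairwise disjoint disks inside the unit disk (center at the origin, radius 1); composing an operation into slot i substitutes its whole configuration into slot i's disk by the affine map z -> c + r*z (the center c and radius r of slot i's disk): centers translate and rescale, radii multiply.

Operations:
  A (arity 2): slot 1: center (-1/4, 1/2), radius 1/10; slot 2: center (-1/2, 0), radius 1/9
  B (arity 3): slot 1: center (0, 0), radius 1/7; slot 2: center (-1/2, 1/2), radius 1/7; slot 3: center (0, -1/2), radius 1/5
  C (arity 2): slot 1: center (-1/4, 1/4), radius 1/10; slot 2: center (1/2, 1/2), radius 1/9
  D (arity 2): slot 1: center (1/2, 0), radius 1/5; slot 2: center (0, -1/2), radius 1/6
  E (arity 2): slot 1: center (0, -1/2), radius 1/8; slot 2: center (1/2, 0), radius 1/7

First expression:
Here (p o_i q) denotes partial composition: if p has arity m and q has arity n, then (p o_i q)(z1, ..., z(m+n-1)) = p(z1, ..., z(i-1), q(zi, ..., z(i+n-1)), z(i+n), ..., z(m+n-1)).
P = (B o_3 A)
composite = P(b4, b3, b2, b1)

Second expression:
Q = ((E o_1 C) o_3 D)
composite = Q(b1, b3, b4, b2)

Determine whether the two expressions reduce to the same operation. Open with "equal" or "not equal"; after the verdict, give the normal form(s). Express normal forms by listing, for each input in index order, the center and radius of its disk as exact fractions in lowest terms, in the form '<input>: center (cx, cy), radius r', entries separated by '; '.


not equal; first: b1: center (-1/10, -1/2), radius 1/45; b2: center (-1/20, -2/5), radius 1/50; b3: center (-1/2, 1/2), radius 1/7; b4: center (0, 0), radius 1/7; second: b1: center (-1/32, -15/32), radius 1/80; b2: center (1/2, -1/14), radius 1/42; b3: center (1/16, -7/16), radius 1/72; b4: center (4/7, 0), radius 1/35

The first expression reduces to b1: center (-1/10, -1/2), radius 1/45; b2: center (-1/20, -2/5), radius 1/50; b3: center (-1/2, 1/2), radius 1/7; b4: center (0, 0), radius 1/7
The second expression reduces to b1: center (-1/32, -15/32), radius 1/80; b2: center (1/2, -1/14), radius 1/42; b3: center (1/16, -7/16), radius 1/72; b4: center (4/7, 0), radius 1/35
Different reductions; not equal.


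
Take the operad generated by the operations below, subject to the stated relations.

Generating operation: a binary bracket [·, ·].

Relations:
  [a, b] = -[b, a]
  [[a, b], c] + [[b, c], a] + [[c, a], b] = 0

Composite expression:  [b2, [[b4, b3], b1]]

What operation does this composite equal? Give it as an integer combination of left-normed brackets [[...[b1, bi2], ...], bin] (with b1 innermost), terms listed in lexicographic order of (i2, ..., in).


-[[[b1, b3], b4], b2] + [[[b1, b4], b3], b2]

Left-normed coefficients sit on the b1-initial expansion words.
Composite bracket: [b2, [[b4, b3], b1]]
Expanding via [a, b] = ab - ba: 8 signed words (2^3 = 8).
Keep just the words that open with b1:
  from b1b3b4b2, sign -1: term -[[[b1, b3], b4], b2]
  from b1b4b3b2, sign +1: term +[[[b1, b4], b3], b2]


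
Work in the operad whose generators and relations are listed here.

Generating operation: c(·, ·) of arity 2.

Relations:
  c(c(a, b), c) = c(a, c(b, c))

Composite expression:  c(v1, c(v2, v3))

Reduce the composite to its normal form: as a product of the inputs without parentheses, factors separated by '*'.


v1 * v2 * v3


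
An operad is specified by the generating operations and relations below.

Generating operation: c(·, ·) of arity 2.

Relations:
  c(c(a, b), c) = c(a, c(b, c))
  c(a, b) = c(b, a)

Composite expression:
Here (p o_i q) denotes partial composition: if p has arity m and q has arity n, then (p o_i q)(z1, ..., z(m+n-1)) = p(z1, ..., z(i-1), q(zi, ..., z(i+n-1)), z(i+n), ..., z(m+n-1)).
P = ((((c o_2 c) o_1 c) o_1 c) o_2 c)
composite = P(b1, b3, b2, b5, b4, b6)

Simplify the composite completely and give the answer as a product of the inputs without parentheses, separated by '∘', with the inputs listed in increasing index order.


b1 ∘ b2 ∘ b3 ∘ b4 ∘ b5 ∘ b6

Shape and order are irrelevant to c; the b-input set decides.
c(b3, b2) reduces to b3 ∘ b2
c(b1, c(b3, b2)) reduces to b1 ∘ b3 ∘ b2
c(c(b1, c(b3, b2)), b5) reduces to b1 ∘ b3 ∘ b2 ∘ b5
c(b4, b6) reduces to b4 ∘ b6
c(c(c(b1, c(b3, b2)), b5), c(b4, b6)) reduces to b1 ∘ b3 ∘ b2 ∘ b5 ∘ b4 ∘ b6
reordering the factors by index: b1 ∘ b2 ∘ b3 ∘ b4 ∘ b5 ∘ b6


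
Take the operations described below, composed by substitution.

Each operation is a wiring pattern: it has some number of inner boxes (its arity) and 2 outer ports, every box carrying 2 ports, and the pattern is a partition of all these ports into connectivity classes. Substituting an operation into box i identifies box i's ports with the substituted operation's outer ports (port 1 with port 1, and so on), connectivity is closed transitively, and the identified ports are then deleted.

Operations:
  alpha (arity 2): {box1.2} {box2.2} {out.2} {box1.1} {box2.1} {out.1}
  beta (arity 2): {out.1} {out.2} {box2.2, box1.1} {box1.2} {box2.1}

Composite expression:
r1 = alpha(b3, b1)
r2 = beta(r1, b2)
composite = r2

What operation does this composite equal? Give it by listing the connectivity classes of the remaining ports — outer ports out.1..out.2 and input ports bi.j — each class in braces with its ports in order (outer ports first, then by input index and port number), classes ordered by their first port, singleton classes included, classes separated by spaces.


{out.1} {out.2} {b1.1} {b1.2} {b2.1} {b2.2} {b3.1} {b3.2}

Treat the ports identified at beta as solder joints: merge, then drop.
stage alpha: inputs (b3, b1), connectivity {out.1} {out.2} {b1.1} {b1.2} {b3.1} {b3.2}, out.j its boundary
stage beta: inputs (b3, b1, b2), connectivity {out.1} {out.2} {b1.1} {b1.2} {b2.1} {b2.2} {b3.1} {b3.2}, out.j its boundary


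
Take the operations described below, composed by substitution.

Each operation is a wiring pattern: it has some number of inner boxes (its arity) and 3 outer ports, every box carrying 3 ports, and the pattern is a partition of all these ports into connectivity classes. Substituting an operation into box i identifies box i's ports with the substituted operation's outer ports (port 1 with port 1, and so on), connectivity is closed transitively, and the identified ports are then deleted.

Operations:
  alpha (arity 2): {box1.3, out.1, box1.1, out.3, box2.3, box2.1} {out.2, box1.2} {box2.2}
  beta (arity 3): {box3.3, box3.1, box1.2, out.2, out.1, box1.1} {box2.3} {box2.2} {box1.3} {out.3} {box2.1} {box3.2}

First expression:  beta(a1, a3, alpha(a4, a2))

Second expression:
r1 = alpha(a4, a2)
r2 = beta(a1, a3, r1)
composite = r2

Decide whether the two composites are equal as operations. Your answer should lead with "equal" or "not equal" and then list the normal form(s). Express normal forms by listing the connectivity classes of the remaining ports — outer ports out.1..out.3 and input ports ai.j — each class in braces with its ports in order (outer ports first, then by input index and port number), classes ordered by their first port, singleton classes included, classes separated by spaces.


equal; the common form is {out.1, out.2, a1.1, a1.2, a2.1, a2.3, a4.1, a4.3} {out.3} {a1.3} {a2.2} {a3.1} {a3.2} {a3.3} {a4.2}


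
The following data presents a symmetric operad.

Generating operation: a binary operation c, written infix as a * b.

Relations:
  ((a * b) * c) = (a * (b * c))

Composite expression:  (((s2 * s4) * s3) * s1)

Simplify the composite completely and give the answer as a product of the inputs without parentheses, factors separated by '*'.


s2 * s4 * s3 * s1


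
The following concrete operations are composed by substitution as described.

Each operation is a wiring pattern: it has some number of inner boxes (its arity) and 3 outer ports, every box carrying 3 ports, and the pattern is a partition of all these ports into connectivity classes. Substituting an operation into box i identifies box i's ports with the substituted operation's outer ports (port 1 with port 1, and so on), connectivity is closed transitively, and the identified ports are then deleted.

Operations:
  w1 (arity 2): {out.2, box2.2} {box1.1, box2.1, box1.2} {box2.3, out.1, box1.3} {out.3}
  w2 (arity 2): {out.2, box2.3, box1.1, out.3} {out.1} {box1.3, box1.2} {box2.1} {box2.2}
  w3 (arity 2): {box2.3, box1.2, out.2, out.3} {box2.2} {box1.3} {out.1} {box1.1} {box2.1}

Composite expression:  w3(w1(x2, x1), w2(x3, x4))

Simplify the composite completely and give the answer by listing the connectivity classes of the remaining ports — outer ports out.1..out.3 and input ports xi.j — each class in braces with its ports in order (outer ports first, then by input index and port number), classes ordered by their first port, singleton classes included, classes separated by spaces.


{out.1} {out.2, out.3, x1.2, x3.1, x4.3} {x1.1, x2.1, x2.2} {x1.3, x2.3} {x3.2, x3.3} {x4.1} {x4.2}

Treat the ports identified at w3 as solder joints: merge, then drop.
the subtree at w1 composes to {out.1, x1.3, x2.3} {out.2, x1.2} {out.3} {x1.1, x2.1, x2.2} on (x2, x1); out.j = own outer ports
the subtree at w2 composes to {out.1} {out.2, out.3, x3.1, x4.3} {x3.2, x3.3} {x4.1} {x4.2} on (x3, x4); out.j = own outer ports
the subtree at w3 composes to {out.1} {out.2, out.3, x1.2, x3.1, x4.3} {x1.1, x2.1, x2.2} {x1.3, x2.3} {x3.2, x3.3} {x4.1} {x4.2} on (x2, x1, x3, x4); out.j = own outer ports


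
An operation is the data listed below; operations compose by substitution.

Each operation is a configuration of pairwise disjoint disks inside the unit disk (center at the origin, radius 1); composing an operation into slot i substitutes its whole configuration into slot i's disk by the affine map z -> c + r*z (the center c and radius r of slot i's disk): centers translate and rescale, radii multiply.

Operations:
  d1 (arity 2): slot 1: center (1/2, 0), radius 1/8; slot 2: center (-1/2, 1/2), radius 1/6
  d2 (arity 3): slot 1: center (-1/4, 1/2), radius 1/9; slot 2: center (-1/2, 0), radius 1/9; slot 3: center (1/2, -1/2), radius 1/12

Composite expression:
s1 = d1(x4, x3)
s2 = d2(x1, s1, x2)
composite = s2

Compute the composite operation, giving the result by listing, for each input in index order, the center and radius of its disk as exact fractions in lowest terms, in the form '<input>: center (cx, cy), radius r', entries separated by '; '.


x1: center (-1/4, 1/2), radius 1/9; x2: center (1/2, -1/2), radius 1/12; x3: center (-5/9, 1/18), radius 1/54; x4: center (-4/9, 0), radius 1/72

Nesting under d2 composes maps z -> c + r*z down each x-path.
for x1, the 1-step affine chain lands on center (-1/4, 1/2), radius 1/9
for x4, the 2-step affine chain lands on center (-4/9, 0), radius 1/72
for x3, the 2-step affine chain lands on center (-5/9, 1/18), radius 1/54
for x2, the 1-step affine chain lands on center (1/2, -1/2), radius 1/12


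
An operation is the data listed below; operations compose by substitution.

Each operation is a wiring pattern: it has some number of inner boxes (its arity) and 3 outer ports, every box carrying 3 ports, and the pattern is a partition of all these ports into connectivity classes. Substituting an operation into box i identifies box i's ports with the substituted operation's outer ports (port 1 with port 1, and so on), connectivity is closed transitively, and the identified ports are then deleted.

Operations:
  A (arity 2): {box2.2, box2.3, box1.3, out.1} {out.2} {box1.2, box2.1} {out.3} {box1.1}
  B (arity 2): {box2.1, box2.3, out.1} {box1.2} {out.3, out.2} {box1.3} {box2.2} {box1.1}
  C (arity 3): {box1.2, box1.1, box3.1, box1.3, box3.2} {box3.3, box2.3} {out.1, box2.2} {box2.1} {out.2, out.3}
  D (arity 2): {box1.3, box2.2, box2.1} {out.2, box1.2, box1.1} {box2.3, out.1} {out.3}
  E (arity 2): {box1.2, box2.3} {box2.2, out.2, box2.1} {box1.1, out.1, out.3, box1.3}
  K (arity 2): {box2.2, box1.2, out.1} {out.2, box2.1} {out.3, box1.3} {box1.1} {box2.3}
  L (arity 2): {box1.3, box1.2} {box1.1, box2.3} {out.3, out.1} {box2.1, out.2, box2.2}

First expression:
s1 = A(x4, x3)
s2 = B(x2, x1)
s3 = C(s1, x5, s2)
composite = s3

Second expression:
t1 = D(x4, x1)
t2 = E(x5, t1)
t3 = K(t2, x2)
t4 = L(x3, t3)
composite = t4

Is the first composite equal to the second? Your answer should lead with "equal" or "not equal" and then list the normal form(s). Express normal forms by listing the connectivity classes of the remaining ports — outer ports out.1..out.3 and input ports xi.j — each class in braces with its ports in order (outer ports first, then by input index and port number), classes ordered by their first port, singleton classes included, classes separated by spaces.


The first expression, normalized: {out.1, x5.2} {out.2, out.3} {x1.1, x1.3, x3.2, x3.3, x4.3, x5.3} {x1.2} {x2.1} {x2.2} {x2.3} {x3.1, x4.2} {x4.1} {x5.1}
The second expression, normalized: {out.1, out.3} {out.2, x1.3, x2.1, x2.2, x4.1, x4.2} {x1.1, x1.2, x4.3} {x2.3} {x3.1, x5.1, x5.3} {x3.2, x3.3} {x5.2}
The forms do not match — not equal.

not equal: they reduce to {out.1, x5.2} {out.2, out.3} {x1.1, x1.3, x3.2, x3.3, x4.3, x5.3} {x1.2} {x2.1} {x2.2} {x2.3} {x3.1, x4.2} {x4.1} {x5.1} and {out.1, out.3} {out.2, x1.3, x2.1, x2.2, x4.1, x4.2} {x1.1, x1.2, x4.3} {x2.3} {x3.1, x5.1, x5.3} {x3.2, x3.3} {x5.2}


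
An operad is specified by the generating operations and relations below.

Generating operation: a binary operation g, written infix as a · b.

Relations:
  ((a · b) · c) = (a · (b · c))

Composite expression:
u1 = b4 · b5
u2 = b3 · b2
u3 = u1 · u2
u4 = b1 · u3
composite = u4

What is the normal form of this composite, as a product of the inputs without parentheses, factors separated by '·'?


b1 · b4 · b5 · b3 · b2


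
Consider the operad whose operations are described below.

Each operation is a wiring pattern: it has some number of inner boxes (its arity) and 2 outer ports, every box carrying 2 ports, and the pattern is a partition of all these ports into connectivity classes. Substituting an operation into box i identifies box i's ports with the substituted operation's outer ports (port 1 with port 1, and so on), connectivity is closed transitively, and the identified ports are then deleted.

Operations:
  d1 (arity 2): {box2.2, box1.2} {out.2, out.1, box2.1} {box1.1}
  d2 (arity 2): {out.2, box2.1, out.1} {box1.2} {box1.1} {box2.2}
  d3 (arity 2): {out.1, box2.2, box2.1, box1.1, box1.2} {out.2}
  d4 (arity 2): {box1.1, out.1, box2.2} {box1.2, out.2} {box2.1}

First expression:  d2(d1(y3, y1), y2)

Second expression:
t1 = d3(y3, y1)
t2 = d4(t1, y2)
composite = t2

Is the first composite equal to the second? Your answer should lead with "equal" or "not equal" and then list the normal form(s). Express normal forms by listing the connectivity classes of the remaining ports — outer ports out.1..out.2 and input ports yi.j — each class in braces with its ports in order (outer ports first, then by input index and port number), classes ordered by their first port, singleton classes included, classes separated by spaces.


not equal; the first gives {out.1, out.2, y2.1} {y1.1} {y1.2, y3.2} {y2.2} {y3.1} and the second {out.1, y1.1, y1.2, y2.2, y3.1, y3.2} {out.2} {y2.1}

The first composite normalizes to {out.1, out.2, y2.1} {y1.1} {y1.2, y3.2} {y2.2} {y3.1}
The second composite normalizes to {out.1, y1.1, y1.2, y2.2, y3.1, y3.2} {out.2} {y2.1}
No match — not equal.


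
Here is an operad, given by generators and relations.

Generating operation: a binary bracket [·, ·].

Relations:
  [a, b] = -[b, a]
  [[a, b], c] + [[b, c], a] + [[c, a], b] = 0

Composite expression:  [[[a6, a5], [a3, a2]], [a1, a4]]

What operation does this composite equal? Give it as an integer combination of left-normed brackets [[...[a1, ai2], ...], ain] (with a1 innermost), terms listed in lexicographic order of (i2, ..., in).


[[[[[a1, a4], a2], a3], a5], a6] - [[[[[a1, a4], a2], a3], a6], a5] - [[[[[a1, a4], a3], a2], a5], a6] + [[[[[a1, a4], a3], a2], a6], a5] - [[[[[a1, a4], a5], a6], a2], a3] + [[[[[a1, a4], a5], a6], a3], a2] + [[[[[a1, a4], a6], a5], a2], a3] - [[[[[a1, a4], a6], a5], a3], a2]

Antisymmetry and Jacobi reduce to a1-anchored left-normed brackets.
Composite bracket: [[[a6, a5], [a3, a2]], [a1, a4]]
Applying ab - ba throughout gives 32 signed words (2^5 = 32).
The a1-initial words carry the normal form:
  a1a4a2a3a5a6 (sign +1) contributes +[[[[[a1, a4], a2], a3], a5], a6]
  a1a4a2a3a6a5 (sign -1) contributes -[[[[[a1, a4], a2], a3], a6], a5]
  a1a4a3a2a5a6 (sign -1) contributes -[[[[[a1, a4], a3], a2], a5], a6]
  a1a4a3a2a6a5 (sign +1) contributes +[[[[[a1, a4], a3], a2], a6], a5]
  a1a4a5a6a2a3 (sign -1) contributes -[[[[[a1, a4], a5], a6], a2], a3]
  a1a4a5a6a3a2 (sign +1) contributes +[[[[[a1, a4], a5], a6], a3], a2]
  a1a4a6a5a2a3 (sign +1) contributes +[[[[[a1, a4], a6], a5], a2], a3]
  a1a4a6a5a3a2 (sign -1) contributes -[[[[[a1, a4], a6], a5], a3], a2]
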